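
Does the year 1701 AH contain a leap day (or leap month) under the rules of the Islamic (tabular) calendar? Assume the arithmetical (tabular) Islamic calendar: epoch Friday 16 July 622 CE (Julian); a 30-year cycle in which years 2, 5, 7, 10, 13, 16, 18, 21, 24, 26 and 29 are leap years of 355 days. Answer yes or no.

yes

Year 1701 AH is year 21 of its 30-year cycle; leap positions are 2, 5, 7, 10, 13, 16, 18, 21, 24, 26, 29, so it is a leap year (355 days).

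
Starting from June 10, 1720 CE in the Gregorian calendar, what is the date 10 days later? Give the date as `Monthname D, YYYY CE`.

Counting 10 days forward from JDN 2349438 reaches JDN 2349448, which is June 20, 1720 CE.

June 20, 1720 CE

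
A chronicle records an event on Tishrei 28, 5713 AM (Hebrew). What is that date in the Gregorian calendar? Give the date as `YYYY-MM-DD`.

1952-10-17

Both dates share Julian Day Number 2434303; in the Gregorian calendar that is 17 October 1952 CE.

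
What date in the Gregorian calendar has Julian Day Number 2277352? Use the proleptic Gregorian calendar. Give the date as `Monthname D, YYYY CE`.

January 29, 1523 CE

Counting from JDN 2299161 = 15 Oct 1582 gives an offset of -21809 days.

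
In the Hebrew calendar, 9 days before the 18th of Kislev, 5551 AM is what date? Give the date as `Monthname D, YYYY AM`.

Kislev 9, 5551 AM

JDN of the 18th of Kislev, 5551 AM = 2375173.
2375173 − 9 = 2375164.
JDN 2375164 in the Hebrew calendar is Kislev 9, 5551 AM.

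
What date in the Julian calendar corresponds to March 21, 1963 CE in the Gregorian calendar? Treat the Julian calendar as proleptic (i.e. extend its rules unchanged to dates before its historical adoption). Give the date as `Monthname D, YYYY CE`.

March 8, 1963 CE

The Julian–Gregorian offset here is 13 days (Julian trailing).
21 March 1963 Gregorian − 13 days → 8 March 1963 Julian.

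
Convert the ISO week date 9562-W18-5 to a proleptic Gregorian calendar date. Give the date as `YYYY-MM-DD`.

ISO week 1 of 9562 is the week containing the first Thursday of 9562.
Week 18, day 5 (Friday) lands on 9562-05-04.

9562-05-04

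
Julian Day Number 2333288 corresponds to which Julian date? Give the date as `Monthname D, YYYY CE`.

March 12, 1676 CE

The Gregorian equivalent of JDN 2333288 is 22 March 1676.
In the Julian calendar that day is March 12, 1676 CE.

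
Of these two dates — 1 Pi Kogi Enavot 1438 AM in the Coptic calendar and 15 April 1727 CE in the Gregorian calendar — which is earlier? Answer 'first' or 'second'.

The two dates have Julian Day Numbers 2350254 and 2351938 respectively.
Since 2350254 < 2351938, the first date comes first.

first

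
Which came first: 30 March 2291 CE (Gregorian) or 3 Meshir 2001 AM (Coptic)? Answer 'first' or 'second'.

First date → JDN 2557919; second date → JDN 2555682.
JDN 2555682 < JDN 2557919, so the second date is earlier.

second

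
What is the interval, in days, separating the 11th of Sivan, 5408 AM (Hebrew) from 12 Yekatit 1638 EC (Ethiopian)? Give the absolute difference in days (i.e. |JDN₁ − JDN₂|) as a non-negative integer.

First date → JDN 2323132; second date → JDN 2322296.
The interval is |2323132 − 2322296| = 836 days.

836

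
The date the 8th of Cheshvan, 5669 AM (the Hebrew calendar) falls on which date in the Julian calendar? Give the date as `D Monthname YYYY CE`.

20 October 1908 CE

The source date corresponds to 2 November 1908 in the Gregorian calendar (JDN 2418248).
That day falls on 20 October 1908 CE in the Julian calendar.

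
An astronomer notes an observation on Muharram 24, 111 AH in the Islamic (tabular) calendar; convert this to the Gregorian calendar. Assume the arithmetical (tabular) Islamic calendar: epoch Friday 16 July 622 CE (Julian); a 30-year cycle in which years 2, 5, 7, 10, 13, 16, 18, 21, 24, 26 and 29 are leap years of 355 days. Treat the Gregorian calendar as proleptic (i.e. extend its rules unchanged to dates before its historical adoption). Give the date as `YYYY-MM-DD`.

Julian Day Number of the source date = 1987443.
Converting JDN 1987443 to the Gregorian calendar gives 2 May 729 CE.

0729-05-02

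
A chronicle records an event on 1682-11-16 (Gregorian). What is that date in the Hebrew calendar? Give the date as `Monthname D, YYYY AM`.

Both dates share Julian Day Number 2335718; in the Hebrew calendar that is 15 Cheshvan 5443 AM.

Cheshvan 15, 5443 AM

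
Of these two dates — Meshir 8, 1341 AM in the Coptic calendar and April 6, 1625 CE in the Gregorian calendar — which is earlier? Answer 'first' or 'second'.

The two dates have Julian Day Numbers 2314622 and 2314675 respectively.
Since 2314622 < 2314675, the first date comes first.

first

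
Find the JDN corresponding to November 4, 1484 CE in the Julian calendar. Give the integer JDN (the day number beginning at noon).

Equivalently 13 November 1484 (proleptic Gregorian).
JDN 2451545 is 1 January 2000 CE (Gregorian); the target day is −188148 days from there, so JDN = 2263397.

2263397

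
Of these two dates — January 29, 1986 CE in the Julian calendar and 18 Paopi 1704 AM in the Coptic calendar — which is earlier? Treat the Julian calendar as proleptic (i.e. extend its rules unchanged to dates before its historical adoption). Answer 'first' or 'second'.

first

The two dates have Julian Day Numbers 2446473 and 2447098 respectively.
Since 2446473 < 2447098, the first date comes first.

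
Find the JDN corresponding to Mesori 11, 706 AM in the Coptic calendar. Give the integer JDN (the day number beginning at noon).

In the proleptic Gregorian calendar the same day is 9 August 990.
JDN 2299161 is 15 October 1582 CE (Gregorian); the target day is −216290 days from there, so JDN = 2082871.

2082871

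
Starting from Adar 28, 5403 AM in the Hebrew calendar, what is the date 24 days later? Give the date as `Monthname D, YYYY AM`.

The starting date is JDN 2321231; 2321231 + 24 = 2321255.
JDN 2321255 corresponds to Nisan 23, 5403 AM.

Nisan 23, 5403 AM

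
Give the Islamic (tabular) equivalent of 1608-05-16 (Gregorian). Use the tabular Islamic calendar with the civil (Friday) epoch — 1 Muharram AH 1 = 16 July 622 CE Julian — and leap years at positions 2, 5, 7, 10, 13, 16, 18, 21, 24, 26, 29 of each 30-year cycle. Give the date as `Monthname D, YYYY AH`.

Muharram 30, 1017 AH

Julian Day Number of the source date = 2308506.
Converting JDN 2308506 to the tabular Islamic calendar gives 30 Muharram 1017 AH.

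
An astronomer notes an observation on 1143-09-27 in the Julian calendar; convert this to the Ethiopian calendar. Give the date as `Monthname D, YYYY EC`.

The source date corresponds to 4 October 1143 in the proleptic Gregorian calendar (JDN 2138808).
That day falls on 29 Meskerem 1136 EC in the Ethiopian calendar.

Meskerem 29, 1136 EC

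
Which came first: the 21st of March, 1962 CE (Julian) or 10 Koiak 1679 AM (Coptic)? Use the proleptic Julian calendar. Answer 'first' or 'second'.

Converting both to JDN: 2437758 vs 2438018; the smaller is the first.

first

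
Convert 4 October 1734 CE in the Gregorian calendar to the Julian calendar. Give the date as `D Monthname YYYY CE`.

23 September 1734 CE

For dates in this range the Gregorian date is 11 days ahead of the Julian.
4 October 1734 Gregorian − 11 days → 23 September 1734 Julian.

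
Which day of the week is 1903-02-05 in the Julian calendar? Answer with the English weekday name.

Equivalently 18 February 1903 Gregorian, JDN 2416164.
2416164 ≡ 2 (mod 7); counting from Monday = 0 gives Wednesday.

Wednesday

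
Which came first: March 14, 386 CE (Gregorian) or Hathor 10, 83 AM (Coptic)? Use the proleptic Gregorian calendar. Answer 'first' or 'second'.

First date → JDN 1862116; second date → JDN 1855049.
JDN 1855049 < JDN 1862116, so the second date is earlier.

second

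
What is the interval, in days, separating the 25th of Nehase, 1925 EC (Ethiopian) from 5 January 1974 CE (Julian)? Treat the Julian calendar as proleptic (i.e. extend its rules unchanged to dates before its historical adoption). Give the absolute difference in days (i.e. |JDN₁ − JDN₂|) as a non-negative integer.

14750

First date → JDN 2427316; second date → JDN 2442066.
The interval is |2427316 − 2442066| = 14750 days.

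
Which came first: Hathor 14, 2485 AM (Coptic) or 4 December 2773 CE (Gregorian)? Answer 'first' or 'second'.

The two dates have Julian Day Numbers 2732384 and 2734215 respectively.
Since 2732384 < 2734215, the first date comes first.

first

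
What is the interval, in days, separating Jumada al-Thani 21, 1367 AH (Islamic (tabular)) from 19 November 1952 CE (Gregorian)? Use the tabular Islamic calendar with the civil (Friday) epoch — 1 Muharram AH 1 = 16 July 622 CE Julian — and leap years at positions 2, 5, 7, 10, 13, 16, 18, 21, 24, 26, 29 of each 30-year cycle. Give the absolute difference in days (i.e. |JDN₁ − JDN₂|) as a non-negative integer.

JDN of the first date = 2432673.
JDN of the second date = 2434336.
|2434336 − 2432673| = 1663.

1663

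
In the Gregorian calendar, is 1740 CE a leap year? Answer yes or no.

1740 is divisible by 4 and not by 100, so it is a leap year.

yes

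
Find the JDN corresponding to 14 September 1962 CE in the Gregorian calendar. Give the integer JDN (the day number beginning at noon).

JDN 2400001 is 17 November 1858 CE (Gregorian), MJD 0; the target day is +37921 days from there, so JDN = 2437922.

2437922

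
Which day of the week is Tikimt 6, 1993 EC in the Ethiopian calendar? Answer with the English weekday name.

Monday

In the Gregorian calendar this is 16 October 2000 (JDN 2451834).
2451834 ≡ 0 (mod 7); counting from Monday = 0 gives Monday.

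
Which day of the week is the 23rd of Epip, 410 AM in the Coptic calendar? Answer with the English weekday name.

Friday

This is JDN 1974739 (20 July 694 Gregorian).
JDN 1974739 mod 7 = 4, and JDN 0 was a Monday, so this is a Friday.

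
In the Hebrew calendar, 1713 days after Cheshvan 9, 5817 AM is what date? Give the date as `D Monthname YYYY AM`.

10 Tammuz 5821 AM

The starting date is JDN 2472291; 2472291 + 1713 = 2474004.
JDN 2474004 corresponds to 10 Tammuz 5821 AM.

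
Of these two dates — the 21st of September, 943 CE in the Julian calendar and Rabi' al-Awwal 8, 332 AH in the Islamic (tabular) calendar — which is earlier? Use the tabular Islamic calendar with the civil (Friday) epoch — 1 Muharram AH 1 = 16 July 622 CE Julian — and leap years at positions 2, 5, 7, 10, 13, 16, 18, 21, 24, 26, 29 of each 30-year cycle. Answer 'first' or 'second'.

The two dates have Julian Day Numbers 2065752 and 2065801 respectively.
Since 2065752 < 2065801, the first date comes first.

first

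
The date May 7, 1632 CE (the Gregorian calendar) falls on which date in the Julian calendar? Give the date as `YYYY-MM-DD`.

1632-04-27

For dates in this range the Gregorian date is 10 days ahead of the Julian.
7 May 1632 Gregorian − 10 days → 27 April 1632 Julian.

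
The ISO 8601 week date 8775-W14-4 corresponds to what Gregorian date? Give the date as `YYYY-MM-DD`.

ISO week 1 of 8775 is the week containing the first Thursday of 8775.
Week 14, day 4 (Thursday) lands on 8775-04-03.

8775-04-03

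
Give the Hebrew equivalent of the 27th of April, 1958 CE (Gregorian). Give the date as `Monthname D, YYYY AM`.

Both dates share Julian Day Number 2436321; in the Hebrew calendar that is 7 Iyar 5718 AM.

Iyar 7, 5718 AM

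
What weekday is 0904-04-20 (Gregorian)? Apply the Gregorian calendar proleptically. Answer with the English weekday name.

Sunday

2051349 ≡ 6 (mod 7); counting from Monday = 0 gives Sunday.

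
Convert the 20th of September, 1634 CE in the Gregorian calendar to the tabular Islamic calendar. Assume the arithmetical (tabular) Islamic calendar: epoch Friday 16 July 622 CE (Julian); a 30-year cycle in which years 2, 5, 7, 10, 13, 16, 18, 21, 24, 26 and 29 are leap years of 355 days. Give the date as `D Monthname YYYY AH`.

27 Rabi' al-Awwal 1044 AH

Julian Day Number of the source date = 2318129.
Converting JDN 2318129 to the tabular Islamic calendar gives 27 Rabi' al-Awwal 1044 AH.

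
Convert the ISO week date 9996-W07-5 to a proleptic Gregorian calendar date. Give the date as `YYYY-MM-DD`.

ISO week 1 of 9996 is the week containing the first Thursday of 9996.
Week 7, day 5 (Friday) lands on 9996-02-16.

9996-02-16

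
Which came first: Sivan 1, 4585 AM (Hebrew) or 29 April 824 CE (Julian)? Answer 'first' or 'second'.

second

Converting both to JDN: 2022530 vs 2022143; the smaller is the second.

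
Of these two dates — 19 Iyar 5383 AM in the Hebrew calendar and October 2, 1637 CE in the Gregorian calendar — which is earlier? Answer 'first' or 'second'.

Converting both to JDN: 2313987 vs 2319237; the smaller is the first.

first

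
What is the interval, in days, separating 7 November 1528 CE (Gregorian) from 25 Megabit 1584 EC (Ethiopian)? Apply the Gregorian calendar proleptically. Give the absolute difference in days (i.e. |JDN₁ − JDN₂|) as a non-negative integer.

23155

JDN of the first date = 2279461.
JDN of the second date = 2302616.
|2302616 − 2279461| = 23155.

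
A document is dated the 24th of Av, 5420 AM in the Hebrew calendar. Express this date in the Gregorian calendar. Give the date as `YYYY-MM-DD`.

1660-08-01

Both dates share Julian Day Number 2327576; in the Gregorian calendar that is 1 August 1660 CE.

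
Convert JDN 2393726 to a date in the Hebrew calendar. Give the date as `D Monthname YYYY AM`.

26 Elul 5601 AM

JDN 2393726 is 12 September 1841 in the Gregorian calendar.
In the Hebrew calendar that day is 26 Elul 5601 AM.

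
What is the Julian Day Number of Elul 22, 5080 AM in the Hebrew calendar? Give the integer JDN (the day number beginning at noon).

Equivalently 4 September 1320 (proleptic Gregorian).
JDN 2400001 is 17 November 1858 CE (Gregorian), MJD 0; the target day is −196574 days from there, so JDN = 2203427.

2203427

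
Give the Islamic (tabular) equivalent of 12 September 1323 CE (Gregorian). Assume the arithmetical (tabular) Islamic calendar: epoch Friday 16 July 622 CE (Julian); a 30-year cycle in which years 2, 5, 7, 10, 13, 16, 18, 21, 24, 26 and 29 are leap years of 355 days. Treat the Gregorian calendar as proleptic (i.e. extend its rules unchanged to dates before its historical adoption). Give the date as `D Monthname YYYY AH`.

Julian Day Number of the source date = 2204530.
Converting JDN 2204530 to the tabular Islamic calendar gives 2 Ramadan 723 AH.

2 Ramadan 723 AH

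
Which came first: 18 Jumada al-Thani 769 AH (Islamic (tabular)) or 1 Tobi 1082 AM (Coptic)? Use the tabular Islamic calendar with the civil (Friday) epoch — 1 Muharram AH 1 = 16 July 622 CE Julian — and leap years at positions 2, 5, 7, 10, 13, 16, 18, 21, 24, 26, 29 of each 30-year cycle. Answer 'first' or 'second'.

First date → JDN 2220759; second date → JDN 2219985.
JDN 2219985 < JDN 2220759, so the second date is earlier.

second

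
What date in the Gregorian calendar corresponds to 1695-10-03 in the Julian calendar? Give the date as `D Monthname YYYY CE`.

13 October 1695 CE

The Julian–Gregorian offset here is 10 days (Julian trailing).
3 October 1695 Julian + 10 days → 13 October 1695 Gregorian.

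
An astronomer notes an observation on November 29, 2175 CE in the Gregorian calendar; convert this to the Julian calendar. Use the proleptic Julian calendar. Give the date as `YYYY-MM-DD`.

2175-11-15

At this point the Julian calendar is 14 days behind the Gregorian.
29 November 2175 Gregorian − 14 days → 15 November 2175 Julian.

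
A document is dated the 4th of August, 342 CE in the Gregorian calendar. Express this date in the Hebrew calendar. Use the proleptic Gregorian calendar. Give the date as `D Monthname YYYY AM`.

Julian Day Number of the source date = 1846188.
Converting JDN 1846188 to the Hebrew calendar gives 14 Av 4102 AM.

14 Av 4102 AM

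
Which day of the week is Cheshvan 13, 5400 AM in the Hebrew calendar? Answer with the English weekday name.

Thursday

Equivalently 10 November 1639 Gregorian, JDN 2320006.
2320006 ≡ 3 (mod 7); counting from Monday = 0 gives Thursday.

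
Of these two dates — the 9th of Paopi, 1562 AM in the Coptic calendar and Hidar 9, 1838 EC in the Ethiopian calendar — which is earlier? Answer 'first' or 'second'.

first

First date → JDN 2395223; second date → JDN 2395253.
JDN 2395223 < JDN 2395253, so the first date is earlier.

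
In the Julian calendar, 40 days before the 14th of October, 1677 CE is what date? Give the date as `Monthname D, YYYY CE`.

The starting date is JDN 2333869; 2333869 − 40 = 2333829.
JDN 2333829 corresponds to September 4, 1677 CE.

September 4, 1677 CE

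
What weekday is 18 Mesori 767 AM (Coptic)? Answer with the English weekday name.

Sunday

In the proleptic Gregorian calendar this is 17 August 1051 (JDN 2105158).
Since JDN mod 7 = 6 (0 = Monday), the day is Sunday.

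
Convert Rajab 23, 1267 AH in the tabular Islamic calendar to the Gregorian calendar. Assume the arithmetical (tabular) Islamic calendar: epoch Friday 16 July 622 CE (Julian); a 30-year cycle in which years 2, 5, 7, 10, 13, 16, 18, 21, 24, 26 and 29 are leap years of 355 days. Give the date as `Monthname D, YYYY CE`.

May 24, 1851 CE

Both dates share Julian Day Number 2397267; in the Gregorian calendar that is 24 May 1851 CE.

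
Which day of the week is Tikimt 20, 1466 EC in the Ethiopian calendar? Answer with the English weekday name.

Equivalently 26 October 1473 Gregorian, JDN 2259361.
2259361 ≡ 6 (mod 7); counting from Monday = 0 gives Sunday.

Sunday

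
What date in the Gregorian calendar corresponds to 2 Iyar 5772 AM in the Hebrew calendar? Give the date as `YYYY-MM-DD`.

2012-04-24

Julian Day Number of the source date = 2456042.
Converting JDN 2456042 to the Gregorian calendar gives 24 April 2012 CE.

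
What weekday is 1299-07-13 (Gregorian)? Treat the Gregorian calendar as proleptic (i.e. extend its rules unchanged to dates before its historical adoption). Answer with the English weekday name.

JDN 2195704 mod 7 = 0, and JDN 0 was a Monday, so this is a Monday.

Monday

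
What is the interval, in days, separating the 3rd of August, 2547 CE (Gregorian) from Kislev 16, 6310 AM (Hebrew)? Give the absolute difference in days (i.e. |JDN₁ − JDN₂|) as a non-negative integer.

First date → JDN 2651547; second date → JDN 2652405.
The interval is |2651547 − 2652405| = 858 days.

858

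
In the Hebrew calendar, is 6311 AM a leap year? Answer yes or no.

Hebrew year 6311 is year 3 of its 19-year Metonic cycle; leap years are at positions 3, 6, 8, 11, 14, 17, 19, so it is a leap year (13 months).

yes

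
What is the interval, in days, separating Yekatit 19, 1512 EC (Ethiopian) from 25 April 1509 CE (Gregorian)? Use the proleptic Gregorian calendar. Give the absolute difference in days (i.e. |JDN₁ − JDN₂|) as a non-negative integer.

First date → JDN 2276282; second date → JDN 2272325.
The interval is |2276282 − 2272325| = 3957 days.

3957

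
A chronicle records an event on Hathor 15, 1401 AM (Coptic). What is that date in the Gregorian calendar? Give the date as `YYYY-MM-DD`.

1684-11-21

Both dates share Julian Day Number 2336454; in the Gregorian calendar that is 21 November 1684 CE.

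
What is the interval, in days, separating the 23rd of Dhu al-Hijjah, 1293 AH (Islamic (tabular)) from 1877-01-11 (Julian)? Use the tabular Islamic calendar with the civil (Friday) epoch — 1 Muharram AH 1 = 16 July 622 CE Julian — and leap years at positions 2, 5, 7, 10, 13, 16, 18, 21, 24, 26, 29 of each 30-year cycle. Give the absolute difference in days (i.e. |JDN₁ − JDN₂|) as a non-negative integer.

14

JDN of the first date = 2406629.
JDN of the second date = 2406643.
|2406643 − 2406629| = 14.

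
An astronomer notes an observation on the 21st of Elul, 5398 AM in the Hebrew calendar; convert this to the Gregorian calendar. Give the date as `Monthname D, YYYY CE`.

August 31, 1638 CE

Both dates share Julian Day Number 2319570; in the Gregorian calendar that is 31 August 1638 CE.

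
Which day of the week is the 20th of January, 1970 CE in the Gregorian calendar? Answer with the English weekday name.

Tuesday

2440607 ≡ 1 (mod 7); counting from Monday = 0 gives Tuesday.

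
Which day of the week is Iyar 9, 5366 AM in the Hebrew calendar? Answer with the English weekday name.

Tuesday

In the Gregorian calendar this is 16 May 1606 (JDN 2307775).
Since JDN mod 7 = 1 (0 = Monday), the day is Tuesday.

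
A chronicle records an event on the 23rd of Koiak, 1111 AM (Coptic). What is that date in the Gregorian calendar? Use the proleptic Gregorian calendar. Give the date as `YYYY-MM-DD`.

1394-12-27

Both dates share Julian Day Number 2230569; in the Gregorian calendar that is 27 December 1394 CE.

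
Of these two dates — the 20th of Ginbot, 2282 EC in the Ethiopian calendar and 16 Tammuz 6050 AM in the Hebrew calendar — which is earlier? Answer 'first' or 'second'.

first

The two dates have Julian Day Numbers 2557615 and 2557671 respectively.
Since 2557615 < 2557671, the first date comes first.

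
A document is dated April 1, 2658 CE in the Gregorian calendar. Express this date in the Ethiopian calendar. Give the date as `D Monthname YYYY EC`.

18 Megabit 2650 EC

Both dates share Julian Day Number 2691965; in the Ethiopian calendar that is 18 Megabit 2650 EC.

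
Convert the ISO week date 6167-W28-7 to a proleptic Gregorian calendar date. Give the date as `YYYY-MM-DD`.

6167-07-12

ISO week 1 of 6167 is the week containing the first Thursday of 6167.
Week 28, day 7 (Sunday) lands on 6167-07-12.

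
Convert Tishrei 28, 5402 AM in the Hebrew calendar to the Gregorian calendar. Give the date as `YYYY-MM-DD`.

Julian Day Number of the source date = 2320698.
Converting JDN 2320698 to the Gregorian calendar gives 2 October 1641 CE.

1641-10-02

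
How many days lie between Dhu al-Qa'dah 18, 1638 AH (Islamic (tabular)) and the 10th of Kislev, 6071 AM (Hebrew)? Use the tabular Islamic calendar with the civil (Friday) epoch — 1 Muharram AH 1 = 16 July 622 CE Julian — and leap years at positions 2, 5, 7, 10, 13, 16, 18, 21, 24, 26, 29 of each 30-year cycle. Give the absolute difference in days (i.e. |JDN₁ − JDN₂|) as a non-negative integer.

First date → JDN 2528850; second date → JDN 2565106.
The interval is |2528850 − 2565106| = 36256 days.

36256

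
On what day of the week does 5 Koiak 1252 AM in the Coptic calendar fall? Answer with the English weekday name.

In the proleptic Gregorian calendar this is 12 December 1535 (JDN 2282052).
2282052 ≡ 3 (mod 7); counting from Monday = 0 gives Thursday.

Thursday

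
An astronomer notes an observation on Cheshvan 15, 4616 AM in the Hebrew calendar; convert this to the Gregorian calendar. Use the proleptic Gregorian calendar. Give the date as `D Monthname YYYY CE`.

3 November 855 CE

Julian Day Number of the source date = 2033649.
Converting JDN 2033649 to the Gregorian calendar gives 3 November 855 CE.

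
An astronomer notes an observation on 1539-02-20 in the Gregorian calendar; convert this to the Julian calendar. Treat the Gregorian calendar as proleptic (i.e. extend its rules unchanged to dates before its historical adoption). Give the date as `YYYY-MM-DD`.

The Julian–Gregorian offset here is 10 days (Julian trailing).
20 February 1539 Gregorian − 10 days → 10 February 1539 Julian.

1539-02-10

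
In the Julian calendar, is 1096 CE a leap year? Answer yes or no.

1096 mod 4 = 0, so it is a leap year in the Julian calendar.

yes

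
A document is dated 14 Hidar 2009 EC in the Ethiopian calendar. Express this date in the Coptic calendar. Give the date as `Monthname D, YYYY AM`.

The source date corresponds to 23 November 2016 in the Gregorian calendar (JDN 2457716).
That day falls on 14 Hathor 1733 AM in the Coptic calendar.

Hathor 14, 1733 AM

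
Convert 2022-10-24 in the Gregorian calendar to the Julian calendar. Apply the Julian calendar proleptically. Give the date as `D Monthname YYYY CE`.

The Julian–Gregorian offset here is 13 days (Julian trailing).
24 October 2022 Gregorian − 13 days → 11 October 2022 Julian.

11 October 2022 CE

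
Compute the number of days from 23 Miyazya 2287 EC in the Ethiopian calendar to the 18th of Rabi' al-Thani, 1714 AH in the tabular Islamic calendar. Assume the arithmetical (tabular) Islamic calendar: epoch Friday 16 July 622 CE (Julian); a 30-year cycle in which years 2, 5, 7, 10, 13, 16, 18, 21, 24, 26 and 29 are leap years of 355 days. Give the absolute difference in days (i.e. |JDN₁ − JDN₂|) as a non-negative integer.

JDN of the first date = 2559414.
JDN of the second date = 2555576.
|2555576 − 2559414| = 3838.

3838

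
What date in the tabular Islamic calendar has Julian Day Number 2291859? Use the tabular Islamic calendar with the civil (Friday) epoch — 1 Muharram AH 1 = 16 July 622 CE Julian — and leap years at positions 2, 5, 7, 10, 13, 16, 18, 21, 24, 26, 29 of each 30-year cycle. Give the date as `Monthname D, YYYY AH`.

The proleptic Gregorian equivalent of JDN 2291859 is 18 October 1562.
In the tabular Islamic calendar that day is Safar 9, 970 AH.

Safar 9, 970 AH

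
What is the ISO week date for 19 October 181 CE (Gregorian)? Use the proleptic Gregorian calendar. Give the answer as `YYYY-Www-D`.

0181-W42-5

The weekday is Friday (ISO weekday 5).
That Friday belongs to ISO week 42 of ISO year 181.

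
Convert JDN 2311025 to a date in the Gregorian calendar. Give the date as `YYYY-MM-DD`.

JDN 2451545 is 1 Jan 2000; 2311025 is −140520 days from there.

1615-04-09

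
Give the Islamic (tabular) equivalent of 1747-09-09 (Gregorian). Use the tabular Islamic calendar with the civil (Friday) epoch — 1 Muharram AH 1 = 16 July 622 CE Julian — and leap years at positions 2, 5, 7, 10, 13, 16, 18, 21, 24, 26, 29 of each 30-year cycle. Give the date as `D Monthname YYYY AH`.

4 Ramadan 1160 AH

Julian Day Number of the source date = 2359390.
Converting JDN 2359390 to the tabular Islamic calendar gives 4 Ramadan 1160 AH.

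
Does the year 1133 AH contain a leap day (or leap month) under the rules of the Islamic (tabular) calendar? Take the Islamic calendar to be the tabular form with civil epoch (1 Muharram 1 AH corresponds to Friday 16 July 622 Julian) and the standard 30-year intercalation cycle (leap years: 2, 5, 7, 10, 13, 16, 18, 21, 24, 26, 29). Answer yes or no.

Year 1133 AH is year 23 of its 30-year cycle; leap positions are 2, 5, 7, 10, 13, 16, 18, 21, 24, 26, 29, so it is a common year (354 days).

no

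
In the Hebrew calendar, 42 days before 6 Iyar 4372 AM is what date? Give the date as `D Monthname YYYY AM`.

The starting date is JDN 1944694; 1944694 − 42 = 1944652.
JDN 1944652 corresponds to 23 Adar 4372 AM.

23 Adar 4372 AM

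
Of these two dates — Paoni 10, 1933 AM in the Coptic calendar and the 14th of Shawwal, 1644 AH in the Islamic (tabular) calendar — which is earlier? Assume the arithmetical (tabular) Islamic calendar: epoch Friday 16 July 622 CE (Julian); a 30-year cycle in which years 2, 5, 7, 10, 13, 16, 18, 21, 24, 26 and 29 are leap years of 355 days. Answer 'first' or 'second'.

Converting both to JDN: 2530972 vs 2530943; the smaller is the second.

second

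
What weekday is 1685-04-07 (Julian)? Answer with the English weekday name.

Tuesday

Equivalently 17 April 1685 Gregorian, JDN 2336601.
JDN 2336601 mod 7 = 1, and JDN 0 was a Monday, so this is a Tuesday.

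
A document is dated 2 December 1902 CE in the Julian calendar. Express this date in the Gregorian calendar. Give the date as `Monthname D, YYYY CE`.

December 15, 1902 CE

At this point the Julian calendar is 13 days behind the Gregorian.
2 December 1902 Julian + 13 days → 15 December 1902 Gregorian.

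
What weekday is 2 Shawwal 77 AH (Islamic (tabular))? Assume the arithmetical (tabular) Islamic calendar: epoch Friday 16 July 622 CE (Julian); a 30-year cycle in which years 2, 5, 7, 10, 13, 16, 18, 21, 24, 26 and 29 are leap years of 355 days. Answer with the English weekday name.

Tuesday

Equivalently 5 January 697 Gregorian, JDN 1975639.
1975639 ≡ 1 (mod 7); counting from Monday = 0 gives Tuesday.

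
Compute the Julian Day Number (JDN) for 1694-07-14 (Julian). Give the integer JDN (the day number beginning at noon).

2339986

In the Gregorian calendar the same day is 24 July 1694.
JDN 2451545 is 1 January 2000 CE (Gregorian); the target day is −111559 days from there, so JDN = 2339986.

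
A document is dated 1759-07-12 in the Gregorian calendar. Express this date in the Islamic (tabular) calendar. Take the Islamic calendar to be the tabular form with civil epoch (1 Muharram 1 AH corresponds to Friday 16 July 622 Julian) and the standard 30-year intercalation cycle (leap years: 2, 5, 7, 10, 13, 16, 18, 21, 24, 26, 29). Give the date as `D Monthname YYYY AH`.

17 Dhu al-Qa'dah 1172 AH

Julian Day Number of the source date = 2363714.
Converting JDN 2363714 to the tabular Islamic calendar gives 17 Dhu al-Qa'dah 1172 AH.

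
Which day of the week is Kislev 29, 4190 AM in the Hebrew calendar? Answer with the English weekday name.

Thursday

In the proleptic Gregorian calendar this is 13 December 429 (JDN 1878096).
JDN 1878096 mod 7 = 3, and JDN 0 was a Monday, so this is a Thursday.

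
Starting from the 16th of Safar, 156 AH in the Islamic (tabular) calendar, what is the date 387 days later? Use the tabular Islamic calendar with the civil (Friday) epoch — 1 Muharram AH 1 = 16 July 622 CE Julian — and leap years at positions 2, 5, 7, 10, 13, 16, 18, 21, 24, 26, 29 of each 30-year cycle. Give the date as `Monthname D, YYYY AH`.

Rabi' al-Awwal 20, 157 AH

The starting date is JDN 2003412; 2003412 + 387 = 2003799.
JDN 2003799 corresponds to Rabi' al-Awwal 20, 157 AH.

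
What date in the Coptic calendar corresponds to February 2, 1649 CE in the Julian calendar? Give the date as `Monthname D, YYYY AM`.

The source date corresponds to 12 February 1649 in the Gregorian calendar (JDN 2323388).
That day falls on 8 Meshir 1365 AM in the Coptic calendar.

Meshir 8, 1365 AM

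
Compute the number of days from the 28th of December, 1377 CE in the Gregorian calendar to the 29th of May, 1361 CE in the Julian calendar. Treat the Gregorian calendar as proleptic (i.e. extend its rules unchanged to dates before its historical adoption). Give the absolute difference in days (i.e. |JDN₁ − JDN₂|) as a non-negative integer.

JDN of the first date = 2224361.
JDN of the second date = 2218312.
|2218312 − 2224361| = 6049.

6049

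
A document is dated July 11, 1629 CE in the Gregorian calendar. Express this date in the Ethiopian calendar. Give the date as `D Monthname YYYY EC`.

Julian Day Number of the source date = 2316232.
Converting JDN 2316232 to the Ethiopian calendar gives 7 Hamle 1621 EC.

7 Hamle 1621 EC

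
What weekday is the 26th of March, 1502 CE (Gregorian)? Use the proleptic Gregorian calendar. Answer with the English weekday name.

Wednesday

Since JDN mod 7 = 2 (0 = Monday), the day is Wednesday.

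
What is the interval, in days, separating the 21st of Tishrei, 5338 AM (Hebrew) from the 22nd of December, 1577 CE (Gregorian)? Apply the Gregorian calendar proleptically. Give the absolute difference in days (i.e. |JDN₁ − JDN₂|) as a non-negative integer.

First date → JDN 2297332; second date → JDN 2297403.
The interval is |2297332 − 2297403| = 71 days.

71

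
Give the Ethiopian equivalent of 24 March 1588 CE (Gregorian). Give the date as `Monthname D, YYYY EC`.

Megabit 18, 1580 EC

Both dates share Julian Day Number 2301148; in the Ethiopian calendar that is 18 Megabit 1580 EC.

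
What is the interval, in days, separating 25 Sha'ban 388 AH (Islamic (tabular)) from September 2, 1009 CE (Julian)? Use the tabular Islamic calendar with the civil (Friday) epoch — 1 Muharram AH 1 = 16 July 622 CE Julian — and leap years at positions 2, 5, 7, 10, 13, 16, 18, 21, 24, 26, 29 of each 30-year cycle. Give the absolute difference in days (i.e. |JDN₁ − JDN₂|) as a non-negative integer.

4029

JDN of the first date = 2085811.
JDN of the second date = 2089840.
|2089840 − 2085811| = 4029.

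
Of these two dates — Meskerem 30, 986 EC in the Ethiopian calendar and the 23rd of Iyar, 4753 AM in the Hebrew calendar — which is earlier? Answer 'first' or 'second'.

second

First date → JDN 2084021; second date → JDN 2083888.
JDN 2083888 < JDN 2084021, so the second date is earlier.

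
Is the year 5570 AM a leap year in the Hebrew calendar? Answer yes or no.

yes

Hebrew year 5570 is year 3 of its 19-year Metonic cycle; leap years are at positions 3, 6, 8, 11, 14, 17, 19, so it is a leap year (13 months).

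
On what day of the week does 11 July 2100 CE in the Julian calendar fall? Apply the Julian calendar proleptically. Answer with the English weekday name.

Equivalently 25 July 2100 Gregorian, JDN 2488275.
Since JDN mod 7 = 6 (0 = Monday), the day is Sunday.

Sunday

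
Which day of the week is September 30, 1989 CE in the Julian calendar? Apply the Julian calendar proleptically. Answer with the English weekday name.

Friday

Equivalently 13 October 1989 Gregorian, JDN 2447813.
2447813 ≡ 4 (mod 7); counting from Monday = 0 gives Friday.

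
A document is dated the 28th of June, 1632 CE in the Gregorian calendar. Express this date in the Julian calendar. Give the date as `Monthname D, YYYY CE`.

June 18, 1632 CE

The Julian–Gregorian offset here is 10 days (Julian trailing).
28 June 1632 Gregorian − 10 days → 18 June 1632 Julian.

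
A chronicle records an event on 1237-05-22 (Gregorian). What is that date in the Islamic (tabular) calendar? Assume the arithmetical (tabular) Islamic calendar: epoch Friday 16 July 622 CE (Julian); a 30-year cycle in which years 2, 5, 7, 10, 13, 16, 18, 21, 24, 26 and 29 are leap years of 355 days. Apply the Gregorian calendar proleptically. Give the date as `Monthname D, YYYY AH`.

Ramadan 18, 634 AH

Julian Day Number of the source date = 2173007.
Converting JDN 2173007 to the tabular Islamic calendar gives 18 Ramadan 634 AH.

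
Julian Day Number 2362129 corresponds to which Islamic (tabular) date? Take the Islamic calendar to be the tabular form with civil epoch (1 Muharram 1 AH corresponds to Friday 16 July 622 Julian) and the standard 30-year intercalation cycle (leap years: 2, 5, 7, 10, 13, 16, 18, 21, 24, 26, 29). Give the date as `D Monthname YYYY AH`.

JDN 2362129 is 10 March 1755 in the Gregorian calendar.
In the tabular Islamic calendar that day is 26 Jumada al-Awwal 1168 AH.

26 Jumada al-Awwal 1168 AH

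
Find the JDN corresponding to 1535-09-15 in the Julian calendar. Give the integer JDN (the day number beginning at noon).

In the proleptic Gregorian calendar the same day is 25 September 1535.
JDN 2451545 is 1 January 2000 CE (Gregorian); the target day is −169571 days from there, so JDN = 2281974.

2281974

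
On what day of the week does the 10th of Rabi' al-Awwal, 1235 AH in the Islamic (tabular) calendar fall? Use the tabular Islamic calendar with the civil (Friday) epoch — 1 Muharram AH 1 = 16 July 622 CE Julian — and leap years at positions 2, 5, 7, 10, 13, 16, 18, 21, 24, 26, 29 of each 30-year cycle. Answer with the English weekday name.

Monday

Equivalently 27 December 1819 Gregorian, JDN 2385796.
2385796 ≡ 0 (mod 7); counting from Monday = 0 gives Monday.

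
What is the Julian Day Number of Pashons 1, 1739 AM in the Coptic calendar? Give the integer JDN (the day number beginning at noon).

Equivalently 9 May 2023 (Gregorian).
JDN 2400001 is 17 November 1858 CE (Gregorian), MJD 0; the target day is +60073 days from there, so JDN = 2460074.

2460074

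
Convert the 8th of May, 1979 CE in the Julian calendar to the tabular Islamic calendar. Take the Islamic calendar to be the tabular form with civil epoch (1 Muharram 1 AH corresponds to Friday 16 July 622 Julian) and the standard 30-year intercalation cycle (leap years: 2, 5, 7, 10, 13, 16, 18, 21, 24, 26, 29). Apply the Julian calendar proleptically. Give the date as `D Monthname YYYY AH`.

Julian Day Number of the source date = 2444015.
Converting JDN 2444015 to the tabular Islamic calendar gives 23 Jumada al-Thani 1399 AH.

23 Jumada al-Thani 1399 AH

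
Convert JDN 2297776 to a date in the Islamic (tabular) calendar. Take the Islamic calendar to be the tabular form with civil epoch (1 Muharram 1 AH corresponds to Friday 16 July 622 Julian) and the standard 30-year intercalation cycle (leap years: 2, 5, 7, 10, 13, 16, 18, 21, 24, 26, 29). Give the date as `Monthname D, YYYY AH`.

Shawwal 20, 986 AH

The proleptic Gregorian equivalent of JDN 2297776 is 30 December 1578.
In the tabular Islamic calendar that day is Shawwal 20, 986 AH.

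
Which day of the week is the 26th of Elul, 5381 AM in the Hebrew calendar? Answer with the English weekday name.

Sunday

Equivalently 12 September 1621 Gregorian, JDN 2313373.
Since JDN mod 7 = 6 (0 = Monday), the day is Sunday.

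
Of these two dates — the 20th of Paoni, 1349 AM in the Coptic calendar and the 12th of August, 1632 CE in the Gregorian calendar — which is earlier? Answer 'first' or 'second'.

second

The two dates have Julian Day Numbers 2317676 and 2317360 respectively.
Since 2317360 < 2317676, the second date comes first.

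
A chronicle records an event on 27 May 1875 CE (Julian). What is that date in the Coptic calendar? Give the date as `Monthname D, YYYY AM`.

Paoni 2, 1591 AM

The source date corresponds to 8 June 1875 in the Gregorian calendar (JDN 2406048).
That day falls on 2 Paoni 1591 AM in the Coptic calendar.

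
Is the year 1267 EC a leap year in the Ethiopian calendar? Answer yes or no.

yes

1267 mod 4 = 3; in the Ethiopian calendar a year is leap when year mod 4 = 3, so it is a leap year.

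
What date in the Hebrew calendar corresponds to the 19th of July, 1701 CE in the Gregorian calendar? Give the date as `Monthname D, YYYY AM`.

Tammuz 13, 5461 AM

Julian Day Number of the source date = 2342537.
Converting JDN 2342537 to the Hebrew calendar gives 13 Tammuz 5461 AM.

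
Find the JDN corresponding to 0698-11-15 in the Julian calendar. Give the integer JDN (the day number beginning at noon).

1976321

Equivalently 18 November 698 (proleptic Gregorian).
JDN 2451545 is 1 January 2000 CE (Gregorian); the target day is −475224 days from there, so JDN = 1976321.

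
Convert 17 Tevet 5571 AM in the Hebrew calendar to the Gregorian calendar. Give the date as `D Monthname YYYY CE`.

13 January 1811 CE

Julian Day Number of the source date = 2382526.
Converting JDN 2382526 to the Gregorian calendar gives 13 January 1811 CE.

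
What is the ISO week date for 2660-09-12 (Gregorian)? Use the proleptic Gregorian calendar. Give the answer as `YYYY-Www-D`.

The weekday is Wednesday (ISO weekday 3).
That Wednesday belongs to ISO week 37 of ISO year 2660.

2660-W37-3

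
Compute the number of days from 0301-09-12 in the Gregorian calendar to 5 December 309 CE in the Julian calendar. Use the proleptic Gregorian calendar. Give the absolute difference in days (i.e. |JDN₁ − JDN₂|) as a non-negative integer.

First date → JDN 1831252; second date → JDN 1834259.
The interval is |1831252 − 1834259| = 3007 days.

3007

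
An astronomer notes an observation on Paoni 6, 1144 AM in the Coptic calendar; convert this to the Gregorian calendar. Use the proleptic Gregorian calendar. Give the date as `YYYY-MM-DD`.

Julian Day Number of the source date = 2242786.
Converting JDN 2242786 to the Gregorian calendar gives 9 June 1428 CE.

1428-06-09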